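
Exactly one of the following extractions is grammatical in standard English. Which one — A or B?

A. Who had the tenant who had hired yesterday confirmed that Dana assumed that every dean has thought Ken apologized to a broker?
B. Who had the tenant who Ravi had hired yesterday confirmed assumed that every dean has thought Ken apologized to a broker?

B

In A, the wh-phrase is extracted from inside a complex-NP island (relative clause) (introduced by "who"), which blocks movement.
In B, the extraction path crosses only that-complement boundaries, which are transparent.
So B is grammatical.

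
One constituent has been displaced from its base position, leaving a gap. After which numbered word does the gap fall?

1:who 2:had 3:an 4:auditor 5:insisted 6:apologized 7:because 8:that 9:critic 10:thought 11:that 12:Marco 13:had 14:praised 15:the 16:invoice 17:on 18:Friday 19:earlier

The displaced element is "who" (word 1).
It is linked across 1 clause boundary (Ø).
It functions as the subject of "apologized", so the gap sits immediately after word 5 ("insisted").
Base order: An auditor had insisted that who apologized because that critic thought that Marco had praised the invoice on Friday earlier.

5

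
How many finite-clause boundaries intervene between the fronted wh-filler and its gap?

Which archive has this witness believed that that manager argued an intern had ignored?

2

"which archive" is extracted from the object of "ignored".
Boundaries crossed, outermost first: [that], [Ø] — 2 in total.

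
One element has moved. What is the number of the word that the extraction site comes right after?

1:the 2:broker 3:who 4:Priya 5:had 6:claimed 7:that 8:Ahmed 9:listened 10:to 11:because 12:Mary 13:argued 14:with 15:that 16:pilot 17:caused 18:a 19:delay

The displaced element is "the broker" (word 2).
It is linked across 1 clause boundary (that).
It functions as the object of the preposition "to" of "listened", so the gap sits immediately after word 10 ("to").
Base order: Priya had claimed that Ahmed listened to the broker because Mary argued with that pilot.

10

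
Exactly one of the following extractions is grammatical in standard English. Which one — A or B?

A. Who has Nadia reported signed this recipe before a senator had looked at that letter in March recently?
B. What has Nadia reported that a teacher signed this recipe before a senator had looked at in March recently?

In B, the wh-phrase is extracted from inside an adjunct island (introduced by "before"), which blocks movement.
In A, the extraction path crosses only that-complement boundaries, which are transparent.
So A is grammatical.

A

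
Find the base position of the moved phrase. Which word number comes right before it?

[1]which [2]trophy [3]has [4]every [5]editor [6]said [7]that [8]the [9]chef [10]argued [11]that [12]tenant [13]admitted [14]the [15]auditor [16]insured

The displaced element is "which trophy" (word 2).
It is linked across 3 clause boundaries (that → Ø → Ø).
It functions as the direct object of "insured", so the gap sits immediately after word 16 ("insured").
Base order: Every editor has said that the chef argued that tenant admitted the auditor insured which trophy.

16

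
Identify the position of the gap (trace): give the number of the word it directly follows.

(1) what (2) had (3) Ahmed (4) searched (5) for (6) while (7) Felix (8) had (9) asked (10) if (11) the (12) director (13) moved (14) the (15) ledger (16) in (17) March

5

The displaced element is "what" (word 1).
It functions as the object of the preposition "for" of "searched", so the gap sits immediately after word 5 ("for").
Base order: Ahmed had searched for what while Felix had asked if the director moved the ledger in March.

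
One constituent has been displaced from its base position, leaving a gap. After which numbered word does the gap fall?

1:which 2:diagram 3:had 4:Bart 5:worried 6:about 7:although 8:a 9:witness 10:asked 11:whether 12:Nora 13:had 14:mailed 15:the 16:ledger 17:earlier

6

The displaced element is "which diagram" (word 2).
It functions as the object of the preposition "about" of "worried", so the gap sits immediately after word 6 ("about").
Base order: Bart had worried about which diagram although a witness asked whether Nora had mailed the ledger earlier.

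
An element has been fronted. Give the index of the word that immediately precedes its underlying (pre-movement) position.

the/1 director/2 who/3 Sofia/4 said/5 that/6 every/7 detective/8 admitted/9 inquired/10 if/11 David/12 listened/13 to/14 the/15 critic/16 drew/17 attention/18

The displaced element is "the director" (word 2).
It is linked across 2 clause boundaries (that → Ø).
It functions as the subject of "inquired", so the gap sits immediately after word 9 ("admitted").
Base order: Sofia said that every detective admitted that the director inquired if David listened to the critic.

9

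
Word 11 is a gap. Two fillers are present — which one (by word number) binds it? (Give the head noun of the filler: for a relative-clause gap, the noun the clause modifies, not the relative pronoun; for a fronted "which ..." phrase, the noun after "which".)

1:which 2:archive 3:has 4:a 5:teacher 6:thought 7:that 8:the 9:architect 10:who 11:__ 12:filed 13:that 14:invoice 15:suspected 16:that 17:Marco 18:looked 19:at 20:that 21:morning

9

The marked gap is inside the relative clause, the subject of "filed".
Its filler is the head noun "architect" (via "who"), at word 9.
(The other dependency links word 2 to a gap after word 19.)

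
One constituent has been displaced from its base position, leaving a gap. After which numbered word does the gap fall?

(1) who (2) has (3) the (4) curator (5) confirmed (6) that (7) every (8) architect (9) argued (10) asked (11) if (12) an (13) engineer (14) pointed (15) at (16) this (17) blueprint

The displaced element is "who" (word 1).
It is linked across 2 clause boundaries (that → Ø).
It functions as the subject of "asked", so the gap sits immediately after word 9 ("argued").
Base order: The curator has confirmed that every architect argued that who asked if an engineer pointed at this blueprint.

9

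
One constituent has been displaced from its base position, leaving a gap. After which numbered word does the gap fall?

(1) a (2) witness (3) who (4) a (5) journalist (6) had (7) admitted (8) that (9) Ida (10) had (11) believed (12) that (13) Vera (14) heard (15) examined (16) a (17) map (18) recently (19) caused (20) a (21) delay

14

The displaced element is "a witness" (word 2).
It is linked across 3 clause boundaries (that → that → Ø).
It functions as the subject of "examined", so the gap sits immediately after word 14 ("heard").
Base order: A journalist had admitted that Ida had believed that Vera heard that a witness examined a map recently.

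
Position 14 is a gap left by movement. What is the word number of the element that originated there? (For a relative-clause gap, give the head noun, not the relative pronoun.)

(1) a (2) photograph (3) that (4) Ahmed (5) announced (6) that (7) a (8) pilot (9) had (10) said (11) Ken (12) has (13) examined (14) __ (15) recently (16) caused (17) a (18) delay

The gap at 14 is the object of "examined", inside a relative clause.
The relative pronoun is "that" (word 3); it is bound by the head noun immediately before it.
Its filler is the head noun "photograph", at word 2.

2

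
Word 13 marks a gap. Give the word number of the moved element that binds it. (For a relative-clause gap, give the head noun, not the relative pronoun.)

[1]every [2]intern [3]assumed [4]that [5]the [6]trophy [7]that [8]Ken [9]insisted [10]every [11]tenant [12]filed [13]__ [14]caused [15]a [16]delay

The gap at 13 is the object of "filed", inside a relative clause.
The relative pronoun is "that" (word 7); it is bound by the head noun immediately before it.
Its filler is the head noun "trophy", at word 6.

6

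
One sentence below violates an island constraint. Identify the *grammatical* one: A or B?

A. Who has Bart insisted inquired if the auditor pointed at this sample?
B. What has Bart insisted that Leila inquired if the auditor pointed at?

In B, the wh-phrase is extracted from inside a wh-island (introduced by "if"), which blocks movement.
In A, the extraction path crosses only that-complement boundaries, which are transparent.
So A is grammatical.

A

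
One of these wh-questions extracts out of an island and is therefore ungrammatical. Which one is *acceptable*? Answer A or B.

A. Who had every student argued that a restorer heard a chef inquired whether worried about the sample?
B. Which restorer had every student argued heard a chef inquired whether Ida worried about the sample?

B

In A, the wh-phrase is extracted from inside a wh-island (introduced by "whether"), which blocks movement.
In B, the extraction path crosses only that-complement boundaries, which are transparent.
So B is grammatical.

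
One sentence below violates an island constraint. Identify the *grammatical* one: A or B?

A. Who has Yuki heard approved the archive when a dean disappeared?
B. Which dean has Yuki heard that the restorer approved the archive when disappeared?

In B, the wh-phrase is extracted from inside an adjunct island (introduced by "when"), which blocks movement.
In A, the extraction path crosses only that-complement boundaries, which are transparent.
So A is grammatical.

A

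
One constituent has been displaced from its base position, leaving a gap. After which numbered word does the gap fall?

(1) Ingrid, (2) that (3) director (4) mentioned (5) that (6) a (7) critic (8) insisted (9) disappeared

The displaced element is "Ingrid" (word 1).
It is linked across 2 clause boundaries (that → Ø).
It functions as the subject of "disappeared", so the gap sits immediately after word 8 ("insisted").
Base order: That director mentioned that a critic insisted that Ingrid disappeared.

8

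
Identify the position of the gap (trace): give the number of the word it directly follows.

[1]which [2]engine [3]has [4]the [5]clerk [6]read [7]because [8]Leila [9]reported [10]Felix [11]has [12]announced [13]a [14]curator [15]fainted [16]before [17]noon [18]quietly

6

The displaced element is "which engine" (word 2).
It functions as the direct object of "read", so the gap sits immediately after word 6 ("read").
Base order: The clerk has read which engine because Leila reported Felix has announced a curator fainted before noon quietly.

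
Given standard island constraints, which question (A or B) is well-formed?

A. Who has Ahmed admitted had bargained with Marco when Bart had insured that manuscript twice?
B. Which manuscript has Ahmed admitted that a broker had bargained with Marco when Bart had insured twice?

A

In B, the wh-phrase is extracted from inside an adjunct island (introduced by "when"), which blocks movement.
In A, the extraction path crosses only that-complement boundaries, which are transparent.
So A is grammatical.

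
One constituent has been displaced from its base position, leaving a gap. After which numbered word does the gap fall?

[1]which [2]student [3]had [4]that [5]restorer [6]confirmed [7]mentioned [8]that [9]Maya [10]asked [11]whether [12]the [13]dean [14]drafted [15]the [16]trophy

The displaced element is "which student" (word 2).
It is linked across 1 clause boundary (Ø).
It functions as the subject of "mentioned", so the gap sits immediately after word 6 ("confirmed").
Base order: That restorer had confirmed which student mentioned that Maya asked whether the dean drafted the trophy.

6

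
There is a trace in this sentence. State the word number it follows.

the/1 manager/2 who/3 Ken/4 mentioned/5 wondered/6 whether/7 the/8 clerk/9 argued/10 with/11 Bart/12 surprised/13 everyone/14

The displaced element is "the manager" (word 2).
It is linked across 1 clause boundary (Ø).
It functions as the subject of "wondered", so the gap sits immediately after word 5 ("mentioned").
Base order: Ken mentioned that the manager wondered whether the clerk argued with Bart.

5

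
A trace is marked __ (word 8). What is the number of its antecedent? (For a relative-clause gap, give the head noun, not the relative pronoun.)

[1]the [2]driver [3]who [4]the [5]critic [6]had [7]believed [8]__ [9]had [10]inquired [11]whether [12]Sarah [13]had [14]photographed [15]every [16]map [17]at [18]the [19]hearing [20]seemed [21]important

2

The gap at 8 is the subject of "inquired", inside a relative clause.
The relative pronoun is "who" (word 3); it is bound by the head noun immediately before it.
Its filler is the head noun "driver", at word 2.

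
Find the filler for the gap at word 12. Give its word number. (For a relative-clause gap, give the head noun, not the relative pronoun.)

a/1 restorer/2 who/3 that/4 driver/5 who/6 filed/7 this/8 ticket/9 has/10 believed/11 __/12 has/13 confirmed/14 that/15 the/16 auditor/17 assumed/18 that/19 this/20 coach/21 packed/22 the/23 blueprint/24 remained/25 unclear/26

2

The gap at 12 is the subject of "confirmed", inside a relative clause.
The relative pronoun is "who" (word 3); it is bound by the head noun immediately before it.
Its filler is the head noun "restorer", at word 2.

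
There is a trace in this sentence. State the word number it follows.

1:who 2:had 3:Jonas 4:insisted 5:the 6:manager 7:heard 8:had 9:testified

The displaced element is "who" (word 1).
It is linked across 2 clause boundaries (Ø → Ø).
It functions as the subject of "testified", so the gap sits immediately after word 7 ("heard").
Base order: Jonas had insisted the manager heard who had testified.

7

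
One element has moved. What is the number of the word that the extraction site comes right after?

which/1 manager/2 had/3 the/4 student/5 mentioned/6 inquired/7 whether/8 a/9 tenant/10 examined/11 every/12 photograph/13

6

The displaced element is "which manager" (word 2).
It is linked across 1 clause boundary (Ø).
It functions as the subject of "inquired", so the gap sits immediately after word 6 ("mentioned").
Base order: The student had mentioned that which manager inquired whether a tenant examined every photograph.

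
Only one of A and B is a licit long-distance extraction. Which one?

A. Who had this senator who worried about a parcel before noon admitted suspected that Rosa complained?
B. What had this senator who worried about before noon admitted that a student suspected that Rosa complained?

In B, the wh-phrase is extracted from inside a complex-NP island (relative clause) (introduced by "who"), which blocks movement.
In A, the extraction path crosses only that-complement boundaries, which are transparent.
So A is grammatical.

A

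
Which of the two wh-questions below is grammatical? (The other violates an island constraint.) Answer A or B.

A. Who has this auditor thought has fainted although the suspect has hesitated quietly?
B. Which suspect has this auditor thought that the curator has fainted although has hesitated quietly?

In B, the wh-phrase is extracted from inside an adjunct island (introduced by "although"), which blocks movement.
In A, the extraction path crosses only that-complement boundaries, which are transparent.
So A is grammatical.

A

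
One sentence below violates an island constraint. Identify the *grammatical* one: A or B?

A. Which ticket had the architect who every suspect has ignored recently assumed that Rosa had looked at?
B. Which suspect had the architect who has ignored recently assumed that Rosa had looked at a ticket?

A

In B, the wh-phrase is extracted from inside a complex-NP island (relative clause) (introduced by "who"), which blocks movement.
In A, the extraction path crosses only that-complement boundaries, which are transparent.
So A is grammatical.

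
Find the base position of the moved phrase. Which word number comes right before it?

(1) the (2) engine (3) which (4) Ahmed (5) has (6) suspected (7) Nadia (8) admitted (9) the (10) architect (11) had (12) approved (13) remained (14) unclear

The displaced element is "the engine" (word 2).
It is linked across 2 clause boundaries (Ø → Ø).
It functions as the direct object of "approved", so the gap sits immediately after word 12 ("approved").
Base order: Ahmed has suspected Nadia admitted the architect had approved the engine.

12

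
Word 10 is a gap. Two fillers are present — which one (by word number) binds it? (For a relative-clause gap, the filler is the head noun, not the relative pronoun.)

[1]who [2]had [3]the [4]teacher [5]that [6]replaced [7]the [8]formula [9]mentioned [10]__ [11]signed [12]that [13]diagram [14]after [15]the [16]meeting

The marked gap is the subject of "signed".
Its filler is the fronted wh-phrase "who", at word 1.
(The other dependency links word 4 to a gap after word 5.)

1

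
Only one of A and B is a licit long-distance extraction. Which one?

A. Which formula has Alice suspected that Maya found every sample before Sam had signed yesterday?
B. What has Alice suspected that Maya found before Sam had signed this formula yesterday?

In A, the wh-phrase is extracted from inside an adjunct island (introduced by "before"), which blocks movement.
In B, the extraction path crosses only that-complement boundaries, which are transparent.
So B is grammatical.

B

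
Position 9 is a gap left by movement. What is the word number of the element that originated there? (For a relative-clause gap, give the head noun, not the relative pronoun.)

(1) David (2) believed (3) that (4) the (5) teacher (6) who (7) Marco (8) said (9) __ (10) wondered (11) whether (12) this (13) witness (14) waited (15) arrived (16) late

5

The gap at 9 is the subject of "wondered", inside a relative clause.
The relative pronoun is "who" (word 6); it is bound by the head noun immediately before it.
Its filler is the head noun "teacher", at word 5.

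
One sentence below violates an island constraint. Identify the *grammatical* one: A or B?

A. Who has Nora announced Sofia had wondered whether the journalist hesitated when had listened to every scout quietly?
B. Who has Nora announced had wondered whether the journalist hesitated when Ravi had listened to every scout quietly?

In A, the wh-phrase is extracted from inside a wh-island (introduced by "whether"), which blocks movement.
In B, the extraction path crosses only that-complement boundaries, which are transparent.
So B is grammatical.

B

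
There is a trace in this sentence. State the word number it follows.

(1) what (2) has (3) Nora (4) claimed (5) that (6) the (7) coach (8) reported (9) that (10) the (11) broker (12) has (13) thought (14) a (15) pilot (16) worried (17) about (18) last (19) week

The displaced element is "what" (word 1).
It is linked across 3 clause boundaries (that → that → Ø).
It functions as the object of the preposition "about" of "worried", so the gap sits immediately after word 17 ("about").
Base order: Nora has claimed that the coach reported that the broker has thought a pilot worried about what last week.

17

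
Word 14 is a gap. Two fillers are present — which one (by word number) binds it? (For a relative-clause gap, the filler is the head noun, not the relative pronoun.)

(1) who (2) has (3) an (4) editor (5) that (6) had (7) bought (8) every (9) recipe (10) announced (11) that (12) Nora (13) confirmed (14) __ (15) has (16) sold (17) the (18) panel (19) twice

The marked gap is the subject of "sold".
Its filler is the fronted wh-phrase "who", at word 1.
(The other dependency links word 4 to a gap after word 5.)

1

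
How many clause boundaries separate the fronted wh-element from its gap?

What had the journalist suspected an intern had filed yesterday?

"what" is extracted from the object of "filed".
Boundaries crossed, outermost first: [Ø] — 1 in total.

1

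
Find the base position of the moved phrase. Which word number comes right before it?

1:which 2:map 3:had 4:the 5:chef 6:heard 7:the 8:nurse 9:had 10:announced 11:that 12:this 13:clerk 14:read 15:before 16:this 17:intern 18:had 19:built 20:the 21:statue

The displaced element is "which map" (word 2).
It is linked across 2 clause boundaries (Ø → that).
It functions as the direct object of "read", so the gap sits immediately after word 14 ("read").
Base order: The chef had heard the nurse had announced that this clerk read which map before this intern had built the statue.

14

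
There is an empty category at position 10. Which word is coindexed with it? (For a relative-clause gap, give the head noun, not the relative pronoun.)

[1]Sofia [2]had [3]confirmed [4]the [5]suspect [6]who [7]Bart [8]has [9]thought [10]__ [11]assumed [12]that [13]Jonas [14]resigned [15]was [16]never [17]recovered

5

The gap at 10 is the subject of "assumed", inside a relative clause.
The relative pronoun is "who" (word 6); it is bound by the head noun immediately before it.
Its filler is the head noun "suspect", at word 5.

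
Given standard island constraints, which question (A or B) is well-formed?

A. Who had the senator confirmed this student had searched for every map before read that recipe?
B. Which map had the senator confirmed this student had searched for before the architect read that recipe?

In A, the wh-phrase is extracted from inside an adjunct island (introduced by "before"), which blocks movement.
In B, the extraction path crosses only that-complement boundaries, which are transparent.
So B is grammatical.

B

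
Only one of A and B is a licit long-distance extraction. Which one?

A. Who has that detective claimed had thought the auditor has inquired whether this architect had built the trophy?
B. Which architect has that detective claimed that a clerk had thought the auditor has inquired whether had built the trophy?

In B, the wh-phrase is extracted from inside a wh-island (introduced by "whether"), which blocks movement.
In A, the extraction path crosses only that-complement boundaries, which are transparent.
So A is grammatical.

A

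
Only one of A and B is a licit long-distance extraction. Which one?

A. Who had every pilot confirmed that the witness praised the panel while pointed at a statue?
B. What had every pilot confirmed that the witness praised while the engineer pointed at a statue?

B

In A, the wh-phrase is extracted from inside an adjunct island (introduced by "while"), which blocks movement.
In B, the extraction path crosses only that-complement boundaries, which are transparent.
So B is grammatical.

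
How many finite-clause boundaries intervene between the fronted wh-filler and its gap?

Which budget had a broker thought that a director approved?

"which budget" is extracted from the object of "approved".
Boundaries crossed, outermost first: [that] — 1 in total.

1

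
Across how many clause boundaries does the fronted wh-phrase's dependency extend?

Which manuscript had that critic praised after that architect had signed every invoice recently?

0

"which manuscript" originates inside the matrix clause — no clause boundary is crossed.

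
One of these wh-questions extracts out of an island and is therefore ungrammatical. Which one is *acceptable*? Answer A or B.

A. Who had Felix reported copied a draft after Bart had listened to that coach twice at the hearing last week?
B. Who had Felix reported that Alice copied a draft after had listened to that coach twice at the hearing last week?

In B, the wh-phrase is extracted from inside an adjunct island (introduced by "after"), which blocks movement.
In A, the extraction path crosses only that-complement boundaries, which are transparent.
So A is grammatical.

A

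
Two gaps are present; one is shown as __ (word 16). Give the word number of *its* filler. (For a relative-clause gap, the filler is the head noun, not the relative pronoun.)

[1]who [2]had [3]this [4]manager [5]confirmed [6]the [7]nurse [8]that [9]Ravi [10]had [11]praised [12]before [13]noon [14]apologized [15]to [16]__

1

The marked gap is the object of the preposition "to" of "apologized".
Its filler is the fronted wh-phrase "who", at word 1.
(The other dependency links word 7 to a gap after word 11.)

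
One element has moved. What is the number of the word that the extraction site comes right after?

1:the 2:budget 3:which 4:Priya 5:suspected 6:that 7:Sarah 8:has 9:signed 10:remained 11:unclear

9

The displaced element is "the budget" (word 2).
It is linked across 1 clause boundary (that).
It functions as the direct object of "signed", so the gap sits immediately after word 9 ("signed").
Base order: Priya suspected that Sarah has signed the budget.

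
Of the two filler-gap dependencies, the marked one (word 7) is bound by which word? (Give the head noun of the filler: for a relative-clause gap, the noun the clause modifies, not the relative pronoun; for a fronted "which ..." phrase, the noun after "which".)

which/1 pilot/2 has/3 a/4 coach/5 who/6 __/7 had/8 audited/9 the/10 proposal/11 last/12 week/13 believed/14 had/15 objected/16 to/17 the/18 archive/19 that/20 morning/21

5

The marked gap is inside the relative clause, the subject of "audited".
Its filler is the head noun "coach" (via "who"), at word 5.
(The other dependency links word 2 to a gap after word 14.)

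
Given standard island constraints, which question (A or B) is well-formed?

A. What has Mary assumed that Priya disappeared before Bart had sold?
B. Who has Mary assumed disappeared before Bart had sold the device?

B

In A, the wh-phrase is extracted from inside an adjunct island (introduced by "before"), which blocks movement.
In B, the extraction path crosses only that-complement boundaries, which are transparent.
So B is grammatical.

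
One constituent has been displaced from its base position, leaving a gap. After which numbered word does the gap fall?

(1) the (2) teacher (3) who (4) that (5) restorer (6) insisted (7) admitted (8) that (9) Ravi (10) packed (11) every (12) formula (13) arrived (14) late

6

The displaced element is "the teacher" (word 2).
It is linked across 1 clause boundary (Ø).
It functions as the subject of "admitted", so the gap sits immediately after word 6 ("insisted").
Base order: That restorer insisted that the teacher admitted that Ravi packed every formula.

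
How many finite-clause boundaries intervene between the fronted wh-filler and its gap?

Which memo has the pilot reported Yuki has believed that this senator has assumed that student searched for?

3

"which memo" is extracted from the PP object of "searched".
Boundaries crossed, outermost first: [Ø], [that], [Ø] — 3 in total.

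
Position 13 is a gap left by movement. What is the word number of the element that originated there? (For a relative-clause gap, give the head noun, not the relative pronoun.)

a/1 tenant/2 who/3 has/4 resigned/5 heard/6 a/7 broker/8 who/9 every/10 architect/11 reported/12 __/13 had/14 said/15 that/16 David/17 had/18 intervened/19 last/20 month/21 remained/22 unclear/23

The gap at 13 is the subject of "said", inside a relative clause.
The relative pronoun is "who" (word 9); it is bound by the head noun immediately before it.
Its filler is the head noun "broker", at word 8.

8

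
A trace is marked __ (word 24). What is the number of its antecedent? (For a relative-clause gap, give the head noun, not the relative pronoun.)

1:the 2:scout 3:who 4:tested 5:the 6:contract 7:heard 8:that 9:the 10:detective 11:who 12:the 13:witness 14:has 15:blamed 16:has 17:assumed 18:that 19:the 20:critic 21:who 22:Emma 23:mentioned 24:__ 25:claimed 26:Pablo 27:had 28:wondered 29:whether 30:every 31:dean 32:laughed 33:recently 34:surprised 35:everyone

The gap at 24 is the subject of "claimed", inside a relative clause.
The relative pronoun is "who" (word 21); it is bound by the head noun immediately before it.
Its filler is the head noun "critic", at word 20.

20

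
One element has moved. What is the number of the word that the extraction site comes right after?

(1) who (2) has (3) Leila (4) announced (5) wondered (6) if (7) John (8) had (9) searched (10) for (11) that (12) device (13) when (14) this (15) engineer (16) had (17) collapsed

4

The displaced element is "who" (word 1).
It is linked across 1 clause boundary (Ø).
It functions as the subject of "wondered", so the gap sits immediately after word 4 ("announced").
Base order: Leila has announced that who wondered if John had searched for that device when this engineer had collapsed.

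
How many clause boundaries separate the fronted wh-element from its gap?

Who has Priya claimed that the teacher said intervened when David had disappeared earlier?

"who" is extracted from the subject of "intervened".
Boundaries crossed, outermost first: [that], [Ø] — 2 in total.

2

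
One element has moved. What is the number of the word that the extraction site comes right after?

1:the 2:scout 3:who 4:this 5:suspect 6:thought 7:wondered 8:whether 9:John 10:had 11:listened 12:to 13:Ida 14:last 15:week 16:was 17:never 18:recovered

6

The displaced element is "the scout" (word 2).
It is linked across 1 clause boundary (Ø).
It functions as the subject of "wondered", so the gap sits immediately after word 6 ("thought").
Base order: This suspect thought that the scout wondered whether John had listened to Ida last week.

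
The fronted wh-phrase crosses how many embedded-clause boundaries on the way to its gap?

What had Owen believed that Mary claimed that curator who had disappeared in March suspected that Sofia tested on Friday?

3

"what" is extracted from the object of "tested".
Boundaries crossed, outermost first: [that], [Ø], [that] — 3 in total.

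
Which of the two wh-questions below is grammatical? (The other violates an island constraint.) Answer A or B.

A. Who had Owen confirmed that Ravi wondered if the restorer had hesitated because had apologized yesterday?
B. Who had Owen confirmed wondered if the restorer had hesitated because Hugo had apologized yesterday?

In A, the wh-phrase is extracted from inside a wh-island (introduced by "if"), which blocks movement.
In B, the extraction path crosses only that-complement boundaries, which are transparent.
So B is grammatical.

B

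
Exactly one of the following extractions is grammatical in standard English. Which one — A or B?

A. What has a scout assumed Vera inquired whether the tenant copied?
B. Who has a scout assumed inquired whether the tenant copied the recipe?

B

In A, the wh-phrase is extracted from inside a wh-island (introduced by "whether"), which blocks movement.
In B, the extraction path crosses only that-complement boundaries, which are transparent.
So B is grammatical.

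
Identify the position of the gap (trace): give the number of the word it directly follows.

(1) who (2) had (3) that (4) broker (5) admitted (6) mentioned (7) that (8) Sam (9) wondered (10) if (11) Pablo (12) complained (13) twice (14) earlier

The displaced element is "who" (word 1).
It is linked across 1 clause boundary (Ø).
It functions as the subject of "mentioned", so the gap sits immediately after word 5 ("admitted").
Base order: That broker had admitted that who mentioned that Sam wondered if Pablo complained twice earlier.

5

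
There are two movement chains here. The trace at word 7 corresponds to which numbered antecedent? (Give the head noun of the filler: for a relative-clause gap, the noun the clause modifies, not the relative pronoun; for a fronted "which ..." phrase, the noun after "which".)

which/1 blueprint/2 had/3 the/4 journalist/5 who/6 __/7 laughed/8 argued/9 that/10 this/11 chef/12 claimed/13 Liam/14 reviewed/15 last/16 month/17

The marked gap is inside the relative clause, the subject of "laughed".
Its filler is the head noun "journalist" (via "who"), at word 5.
(The other dependency links word 2 to a gap after word 15.)

5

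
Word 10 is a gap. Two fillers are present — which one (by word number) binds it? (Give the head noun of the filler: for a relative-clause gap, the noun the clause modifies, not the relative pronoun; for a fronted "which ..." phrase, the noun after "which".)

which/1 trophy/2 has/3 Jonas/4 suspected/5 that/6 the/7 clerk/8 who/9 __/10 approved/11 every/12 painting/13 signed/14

8

The marked gap is inside the relative clause, the subject of "approved".
Its filler is the head noun "clerk" (via "who"), at word 8.
(The other dependency links word 2 to a gap after word 14.)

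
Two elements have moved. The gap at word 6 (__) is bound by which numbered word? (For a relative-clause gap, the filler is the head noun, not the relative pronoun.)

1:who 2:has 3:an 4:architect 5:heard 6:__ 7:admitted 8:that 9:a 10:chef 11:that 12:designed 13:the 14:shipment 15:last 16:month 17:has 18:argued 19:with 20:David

The marked gap is the subject of "admitted".
Its filler is the fronted wh-phrase "who", at word 1.
(The other dependency links word 10 to a gap after word 11.)

1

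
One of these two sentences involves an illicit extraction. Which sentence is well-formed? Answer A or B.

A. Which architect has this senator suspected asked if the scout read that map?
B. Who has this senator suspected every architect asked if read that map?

In B, the wh-phrase is extracted from inside a wh-island (introduced by "if"), which blocks movement.
In A, the extraction path crosses only that-complement boundaries, which are transparent.
So A is grammatical.

A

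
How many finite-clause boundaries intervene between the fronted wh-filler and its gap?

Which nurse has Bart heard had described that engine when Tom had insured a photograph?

"which nurse" is extracted from the subject of "described".
Boundaries crossed, outermost first: [Ø] — 1 in total.

1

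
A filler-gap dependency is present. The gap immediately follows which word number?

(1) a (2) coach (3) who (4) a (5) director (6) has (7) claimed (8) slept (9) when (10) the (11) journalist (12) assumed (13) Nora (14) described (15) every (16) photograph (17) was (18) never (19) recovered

7

The displaced element is "a coach" (word 2).
It is linked across 1 clause boundary (Ø).
It functions as the subject of "slept", so the gap sits immediately after word 7 ("claimed").
Base order: A director has claimed that a coach slept when the journalist assumed Nora described every photograph.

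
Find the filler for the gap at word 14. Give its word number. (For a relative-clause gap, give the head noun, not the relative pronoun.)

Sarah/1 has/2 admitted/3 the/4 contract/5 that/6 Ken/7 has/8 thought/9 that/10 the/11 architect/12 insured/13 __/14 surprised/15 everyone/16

5

The gap at 14 is the object of "insured", inside a relative clause.
The relative pronoun is "that" (word 6); it is bound by the head noun immediately before it.
Its filler is the head noun "contract", at word 5.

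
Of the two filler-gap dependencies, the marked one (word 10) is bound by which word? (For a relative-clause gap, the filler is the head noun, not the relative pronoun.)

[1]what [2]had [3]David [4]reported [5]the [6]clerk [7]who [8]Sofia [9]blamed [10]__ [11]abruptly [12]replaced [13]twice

The marked gap is inside the relative clause, the direct object of "blamed".
Its filler is the head noun "clerk" (via "who"), at word 6.
(The other dependency links word 1 to a gap after word 12.)

6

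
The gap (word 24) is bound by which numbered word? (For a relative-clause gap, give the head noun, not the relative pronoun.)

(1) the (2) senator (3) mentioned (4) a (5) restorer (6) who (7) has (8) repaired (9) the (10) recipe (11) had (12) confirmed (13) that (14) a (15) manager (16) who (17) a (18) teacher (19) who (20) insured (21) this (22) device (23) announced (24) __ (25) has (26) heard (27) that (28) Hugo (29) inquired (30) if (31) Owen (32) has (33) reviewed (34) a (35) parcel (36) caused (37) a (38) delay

15

The gap at 24 is the subject of "heard", inside a relative clause.
The relative pronoun is "who" (word 16); it is bound by the head noun immediately before it.
Its filler is the head noun "manager", at word 15.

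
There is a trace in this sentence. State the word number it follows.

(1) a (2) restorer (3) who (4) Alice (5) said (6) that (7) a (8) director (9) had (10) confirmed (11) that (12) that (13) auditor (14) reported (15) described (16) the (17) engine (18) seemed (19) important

The displaced element is "a restorer" (word 2).
It is linked across 3 clause boundaries (that → that → Ø).
It functions as the subject of "described", so the gap sits immediately after word 14 ("reported").
Base order: Alice said that a director had confirmed that that auditor reported that a restorer described the engine.

14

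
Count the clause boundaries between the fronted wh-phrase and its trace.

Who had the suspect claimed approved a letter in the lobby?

1

"who" is extracted from the subject of "approved".
Boundaries crossed, outermost first: [Ø] — 1 in total.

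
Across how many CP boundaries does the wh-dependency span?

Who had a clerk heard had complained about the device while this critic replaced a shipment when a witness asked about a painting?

1

"who" is extracted from the subject of "complained".
Boundaries crossed, outermost first: [Ø] — 1 in total.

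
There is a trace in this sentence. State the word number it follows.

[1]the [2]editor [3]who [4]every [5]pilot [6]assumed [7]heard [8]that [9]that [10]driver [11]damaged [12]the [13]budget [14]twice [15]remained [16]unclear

The displaced element is "the editor" (word 2).
It is linked across 1 clause boundary (Ø).
It functions as the subject of "heard", so the gap sits immediately after word 6 ("assumed").
Base order: Every pilot assumed the editor heard that that driver damaged the budget twice.

6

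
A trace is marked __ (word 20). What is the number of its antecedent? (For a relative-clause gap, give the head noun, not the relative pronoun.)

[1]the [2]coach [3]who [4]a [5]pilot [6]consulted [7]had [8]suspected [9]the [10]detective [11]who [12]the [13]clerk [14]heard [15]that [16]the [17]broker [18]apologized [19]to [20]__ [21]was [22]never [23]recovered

10

The gap at 20 is the prepositional object of "apologized", inside a relative clause.
The relative pronoun is "who" (word 11); it is bound by the head noun immediately before it.
Its filler is the head noun "detective", at word 10.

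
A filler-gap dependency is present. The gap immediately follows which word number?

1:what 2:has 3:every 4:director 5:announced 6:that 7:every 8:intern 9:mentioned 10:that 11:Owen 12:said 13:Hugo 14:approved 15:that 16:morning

14

The displaced element is "what" (word 1).
It is linked across 3 clause boundaries (that → that → Ø).
It functions as the direct object of "approved", so the gap sits immediately after word 14 ("approved").
Base order: Every director has announced that every intern mentioned that Owen said Hugo approved what that morning.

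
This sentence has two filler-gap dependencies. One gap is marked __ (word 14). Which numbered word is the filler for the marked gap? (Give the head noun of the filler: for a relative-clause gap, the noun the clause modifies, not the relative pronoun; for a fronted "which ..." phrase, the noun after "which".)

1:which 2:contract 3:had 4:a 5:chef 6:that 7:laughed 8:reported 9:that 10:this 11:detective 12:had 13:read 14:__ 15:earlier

The marked gap is the direct object of "read".
Its filler is the fronted wh-phrase "which contract", at word 2.
(The other dependency links word 5 to a gap after word 6.)

2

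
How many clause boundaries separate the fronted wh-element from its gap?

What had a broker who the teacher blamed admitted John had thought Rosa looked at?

2

"what" is extracted from the PP object of "looked".
Boundaries crossed, outermost first: [Ø], [Ø] — 2 in total.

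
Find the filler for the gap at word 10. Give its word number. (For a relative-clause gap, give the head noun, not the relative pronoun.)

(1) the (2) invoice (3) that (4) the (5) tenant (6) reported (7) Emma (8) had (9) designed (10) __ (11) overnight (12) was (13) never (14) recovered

2

The gap at 10 is the object of "designed", inside a relative clause.
The relative pronoun is "that" (word 3); it is bound by the head noun immediately before it.
Its filler is the head noun "invoice", at word 2.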